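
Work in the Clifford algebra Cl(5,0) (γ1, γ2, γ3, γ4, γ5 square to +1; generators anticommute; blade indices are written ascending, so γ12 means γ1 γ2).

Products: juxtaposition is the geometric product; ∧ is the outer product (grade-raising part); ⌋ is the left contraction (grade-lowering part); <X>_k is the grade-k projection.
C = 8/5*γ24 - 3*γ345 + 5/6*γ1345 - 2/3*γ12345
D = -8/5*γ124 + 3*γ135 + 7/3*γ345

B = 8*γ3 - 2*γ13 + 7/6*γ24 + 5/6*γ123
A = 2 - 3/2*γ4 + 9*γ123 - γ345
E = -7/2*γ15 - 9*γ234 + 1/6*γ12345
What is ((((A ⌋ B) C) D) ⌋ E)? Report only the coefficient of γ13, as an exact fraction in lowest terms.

step 1: -15/2 + 7/4*γ2 + 16*γ3 - 4*γ13 + 7/3*γ24 + 5/3*γ123
step 2: -56/15 + 14/5*γ4 - 12*γ24 - 392/9*γ45 - 8/3*γ134 - 14/9*γ135 - 4/3*γ145 - 128/5*γ234 + 7*γ235 + 73/18*γ245 + 45/2*γ345 + 32/5*γ1234 - 35/18*γ1235 - 47/3*γ1245 - 61/12*γ1345 - 21/4*γ2345 + 85/24*γ12345
step 3: -287/6 - 1321/180*γ1 + 77/12*γ2 + 75512/675*γ3 + 61/4*γ4 + 376/15*γ5 + 14861/1800*γ12 - 8516/225*γ13 - 3841/54*γ14 - 4/15*γ15 - 1403/270*γ23 + 647/24*γ24 + 288/5*γ25 - 4*γ34 - 61/5*γ35 + 8*γ45 + 329/9*γ123 - 38647/2700*γ124 - 3808/45*γ125 - 392/3*γ134 - 14/5*γ135 + 47*γ234 + 298/15*γ235 + 96/5*γ245 - 28/5*γ345 - 73/6*γ1234 + 36*γ1235 - 384/5*γ1245 - 14/5*γ1345 - 112/45*γ2345 + 36*γ12345
step 4: 6421/15 + 11788/135*γ1 - 533/15*γ2 - 10217/40*γ3 - 1583/30*γ4 + 2839/120*γ5 + 14/15*γ12 + 16/5*γ13 - 149/45*γ14 + 701/4*γ15 - 549/4*γ23 + 25159/25*γ24 + 196/9*γ25 - 23569/540*γ34 - 38647/16200*γ35 - 329/54*γ45 - 4/3*γ123 - 61/30*γ124 + 2/3*γ125 - 48/5*γ134 + 647/144*γ135 + 1403/1620*γ145 + 38741/90*γ234 + 3841/324*γ235 - 4258/675*γ245 - 14861/10800*γ345 + 188/45*γ1234 - 61/24*γ1235 + 37756/2025*γ1245 - 77/72*γ1345 - 1321/1080*γ2345 - 287/36*γ12345
Answer: 16/5


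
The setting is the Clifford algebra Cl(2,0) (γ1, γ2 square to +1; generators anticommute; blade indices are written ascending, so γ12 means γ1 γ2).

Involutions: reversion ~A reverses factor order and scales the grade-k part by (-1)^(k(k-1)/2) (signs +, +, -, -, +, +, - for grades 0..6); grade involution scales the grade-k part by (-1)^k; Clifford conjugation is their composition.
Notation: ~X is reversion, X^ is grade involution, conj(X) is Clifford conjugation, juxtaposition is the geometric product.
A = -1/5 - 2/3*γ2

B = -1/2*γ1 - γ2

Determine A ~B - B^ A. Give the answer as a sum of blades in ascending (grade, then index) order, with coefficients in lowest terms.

first term: 2/3 + 1/10*γ1 + 1/5*γ2 - 1/3*γ12
second term: -2/3 - 1/10*γ1 - 1/5*γ2 - 1/3*γ12
Answer: 4/3 + 1/5*γ1 + 2/5*γ2


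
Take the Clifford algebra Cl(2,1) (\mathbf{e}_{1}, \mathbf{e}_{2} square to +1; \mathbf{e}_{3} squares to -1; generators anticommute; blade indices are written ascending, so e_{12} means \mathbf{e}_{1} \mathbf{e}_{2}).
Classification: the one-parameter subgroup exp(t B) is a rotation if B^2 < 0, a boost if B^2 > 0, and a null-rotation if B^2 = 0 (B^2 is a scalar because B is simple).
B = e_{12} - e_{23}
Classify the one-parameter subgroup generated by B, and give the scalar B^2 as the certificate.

B^2 term by term: the squares give (1)^2*(e_{12})^2 + (-1)^2*(e_{23})^2 = 1*(-1) + 1*(+1) = 0 (each basis 2-blade squares to minus the product of its generators' squares); cross terms between blades sharing an index anticommute and cancel. So B^2 = 0.
Answer: null-rotation, certificate B^2 = 0. Why this suffices: the scalar 0 survives any versor conjugation, so its sign alone determines the class however B is presented.


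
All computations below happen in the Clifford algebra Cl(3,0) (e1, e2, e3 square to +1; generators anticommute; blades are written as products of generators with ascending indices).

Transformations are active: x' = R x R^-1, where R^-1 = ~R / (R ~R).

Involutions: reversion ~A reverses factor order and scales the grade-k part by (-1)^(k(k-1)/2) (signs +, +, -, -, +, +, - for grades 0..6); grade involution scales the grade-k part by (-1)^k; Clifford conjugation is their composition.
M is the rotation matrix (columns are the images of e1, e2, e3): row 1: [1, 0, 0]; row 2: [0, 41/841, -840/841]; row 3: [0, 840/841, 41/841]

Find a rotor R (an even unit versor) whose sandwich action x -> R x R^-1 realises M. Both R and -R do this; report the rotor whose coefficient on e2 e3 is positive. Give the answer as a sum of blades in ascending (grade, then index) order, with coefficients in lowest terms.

Method: write R = a + b12*e1 e2 + b13*e1 e3 + b23*e2 e3 with a^2 + b12^2 + b13^2 + b23^2 = 1 (so R^-1 = ~R). Expanding the columns R e_j ~R gives tr M = 4a^2 - 1 and, from the antisymmetric part, M21 - M12 = -4a*b12, M13 - M31 = 4a*b13, M32 - M23 = -4a*b23.
Here tr M = 923/841, so a^2 = (1 + tr M)/4 = 441/841 and a = ±21/29. Taking a = 21/29: M21 - M12 = 0, M13 - M31 = 0, M32 - M23 = 1680/841, giving b12 = 0, b13 = 0, b23 = -20/29, i.e. R = 21/29 - 20/29*e2 e3.
Its e2 e3 coefficient is negative, so report the other preimage -R.
Answer: -21/29 + 20/29*e2 e3. Sheet selection: the two-to-one cover makes ±R indistinguishable at the matrix level (trace 923/841), so uniqueness comes from the required sign on e2 e3.


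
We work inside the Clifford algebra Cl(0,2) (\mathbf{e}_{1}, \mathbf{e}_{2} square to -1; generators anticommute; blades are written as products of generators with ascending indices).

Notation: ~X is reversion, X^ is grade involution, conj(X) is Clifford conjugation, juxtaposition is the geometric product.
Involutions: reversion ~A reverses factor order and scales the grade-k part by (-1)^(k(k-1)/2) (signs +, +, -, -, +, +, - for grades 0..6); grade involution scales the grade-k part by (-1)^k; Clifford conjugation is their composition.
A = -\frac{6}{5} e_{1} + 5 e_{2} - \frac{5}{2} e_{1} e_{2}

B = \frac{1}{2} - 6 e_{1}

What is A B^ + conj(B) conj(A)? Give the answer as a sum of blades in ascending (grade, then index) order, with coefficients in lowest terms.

first term: \frac{36}{5} - \frac{3}{5} e_{1} - \frac{25}{2} e_{2} - \frac{125}{4} e_{1} e_{2}
second term: -\frac{36}{5} + \frac{3}{5} e_{1} - \frac{35}{2} e_{2} - \frac{115}{4} e_{1} e_{2}
Answer: -30 e_{2} - 60 e_{1} e_{2}


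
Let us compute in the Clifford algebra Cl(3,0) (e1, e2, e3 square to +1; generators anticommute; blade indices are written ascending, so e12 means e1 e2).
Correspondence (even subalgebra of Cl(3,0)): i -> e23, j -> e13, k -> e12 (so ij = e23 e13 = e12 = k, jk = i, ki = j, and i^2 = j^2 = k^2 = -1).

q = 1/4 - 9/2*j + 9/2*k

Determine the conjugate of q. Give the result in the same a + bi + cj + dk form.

In blades: q = 1/4 + 9/2*e12 - 9/2*e13.
Quaternion conjugation is reversion on the even subalgebra: the scalar is fixed and every grade-2 blade flips sign, giving 1/4 - 9/2*e12 + 9/2*e13; translating back:
Answer: 1/4 + 9/2*j - 9/2*k


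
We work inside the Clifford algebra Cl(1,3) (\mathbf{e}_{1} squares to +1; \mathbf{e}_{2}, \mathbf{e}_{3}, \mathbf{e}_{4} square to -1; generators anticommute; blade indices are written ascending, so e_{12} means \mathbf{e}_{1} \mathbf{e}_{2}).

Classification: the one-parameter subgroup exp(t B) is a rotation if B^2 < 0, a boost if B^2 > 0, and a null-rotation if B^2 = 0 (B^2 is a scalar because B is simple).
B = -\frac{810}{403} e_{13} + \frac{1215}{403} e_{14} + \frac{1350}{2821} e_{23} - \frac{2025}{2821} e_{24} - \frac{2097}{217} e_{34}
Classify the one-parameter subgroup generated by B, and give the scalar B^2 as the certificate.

B^2 term by term: the squares give (-\frac{810}{403})^2*(e_{13})^2 + (\frac{1215}{403})^2*(e_{14})^2 + (\frac{1350}{2821})^2*(e_{23})^2 + (-\frac{2025}{2821})^2*(e_{24})^2 + (-\frac{2097}{217})^2*(e_{34})^2 = \frac{656100}{162409}*(+1) + \frac{1476225}{162409}*(+1) + \frac{1822500}{7958041}*(-1) + \frac{4100625}{7958041}*(-1) + \frac{4397409}{47089}*(-1) = -81 (each basis 2-blade squares to minus the product of its generators' squares); cross terms between blades sharing an index anticommute and cancel; the commuting (index-disjoint) pairs give grade-4 terms 2*c*c'*(blade product), which cancel blade by blade — e_{1234}: -\frac{3280500}{1136863} + \frac{3280500}{1136863} = 0 — confirming B is simple. So B^2 = -81.
Answer: rotation, certificate B^2 = -81. Why this suffices: the scalar -81 survives any versor conjugation, so its sign alone determines the class however B is presented.


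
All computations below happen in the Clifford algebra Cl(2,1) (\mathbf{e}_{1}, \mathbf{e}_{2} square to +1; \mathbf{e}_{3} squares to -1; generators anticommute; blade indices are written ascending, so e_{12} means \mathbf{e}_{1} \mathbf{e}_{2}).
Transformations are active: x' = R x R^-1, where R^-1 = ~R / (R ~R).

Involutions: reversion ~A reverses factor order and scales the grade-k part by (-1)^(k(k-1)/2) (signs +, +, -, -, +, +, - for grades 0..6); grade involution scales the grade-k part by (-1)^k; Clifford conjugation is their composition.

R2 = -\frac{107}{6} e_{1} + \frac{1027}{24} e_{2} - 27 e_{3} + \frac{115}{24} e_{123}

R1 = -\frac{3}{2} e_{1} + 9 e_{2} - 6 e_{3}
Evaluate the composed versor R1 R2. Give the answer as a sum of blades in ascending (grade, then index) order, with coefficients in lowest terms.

Distribute over the terms of R1 (each basis-blade product reordered to ascending indices, repeated generators contracted through their squares):
(-\frac{3}{2} e_{1}) R2 = \frac{107}{4} - \frac{1027}{16} e_{12} + \frac{81}{2} e_{13} - \frac{115}{16} e_{23}
(9 e_{2}) R2 = \frac{3081}{8} + \frac{321}{2} e_{12} - \frac{345}{8} e_{13} - 243 e_{23}
(-6 e_{3}) R2 = -162 + \frac{115}{4} e_{12} - 107 e_{13} + \frac{1027}{4} e_{23}
Summing the partial products and collecting blades:
Answer: \frac{1999}{8} + \frac{2001}{16} e_{12} - \frac{877}{8} e_{13} + \frac{105}{16} e_{23}


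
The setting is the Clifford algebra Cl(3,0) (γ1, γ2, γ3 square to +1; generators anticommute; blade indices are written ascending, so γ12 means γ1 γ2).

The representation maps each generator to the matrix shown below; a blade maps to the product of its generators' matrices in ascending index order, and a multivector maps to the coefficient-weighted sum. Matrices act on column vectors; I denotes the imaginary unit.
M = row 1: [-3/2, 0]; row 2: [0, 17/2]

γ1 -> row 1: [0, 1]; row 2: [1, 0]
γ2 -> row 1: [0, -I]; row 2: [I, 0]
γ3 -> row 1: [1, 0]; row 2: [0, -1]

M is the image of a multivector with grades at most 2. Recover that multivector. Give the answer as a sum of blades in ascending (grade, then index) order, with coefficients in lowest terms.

Method: 1, rho(γ1), rho(γ2), rho(γ3) form a trace-orthogonal basis of the 2x2 complex matrices (tr(X Y) = 2 if X = Y, else 0), so M = m0*1 + m1*rho(γ1) + m2*rho(γ2) + m3*rho(γ3) with m0 = tr(M)/2 = 7/2, m1 = tr(M rho(γ1))/2 = 0, m2 = tr(M rho(γ2))/2 = 0, m3 = tr(M rho(γ3))/2 = -5.
Multiplying table entries, the bivector images are rho(γ12) = I*rho(γ3), rho(γ13) = -I*rho(γ2), rho(γ23) = I*rho(γ1); with real blade coefficients the real parts of m0..m3 are the coefficients of 1, γ1, γ2, γ3 and the imaginary parts give the bivectors (γ23: Im m1, γ13: -Im m2, γ12: Im m3).
Answer: 7/2 - 5*γ3


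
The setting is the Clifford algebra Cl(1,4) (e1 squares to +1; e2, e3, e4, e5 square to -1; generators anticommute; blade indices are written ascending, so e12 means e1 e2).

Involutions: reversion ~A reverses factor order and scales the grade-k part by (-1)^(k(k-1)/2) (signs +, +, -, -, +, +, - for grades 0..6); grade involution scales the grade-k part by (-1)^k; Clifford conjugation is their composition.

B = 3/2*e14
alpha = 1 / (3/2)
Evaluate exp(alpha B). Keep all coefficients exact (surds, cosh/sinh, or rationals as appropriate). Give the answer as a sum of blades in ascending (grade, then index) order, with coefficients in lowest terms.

B^2 = (3/2)^2*(e14)^2 = 9/4*(+1) = 9/4 (a basis 2-blade squares to minus the product of its generators' squares).
B^2 = 9/4 — B^2 > 0, so the exponential closes hyperbolically: l = 3/2, alpha*l = 1, so exp(alpha B) = cosh(1) + (sinh(1)/(3/2))*B = cosh(1) + (2*sinh(1)/3)*B.
Answer: cosh(1) + sinh(1)*e14


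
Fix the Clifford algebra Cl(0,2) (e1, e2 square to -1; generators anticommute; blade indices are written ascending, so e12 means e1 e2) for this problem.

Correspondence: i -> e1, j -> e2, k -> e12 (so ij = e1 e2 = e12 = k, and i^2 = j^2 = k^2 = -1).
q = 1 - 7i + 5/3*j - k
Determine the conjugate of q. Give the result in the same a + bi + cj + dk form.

In blades: q = 1 - 7*e1 + 5/3*e2 - e12.
Conjugation here is Clifford conjugation: the scalar is fixed and the grade-1 and grade-2 blades all flip sign, giving 1 + 7*e1 - 5/3*e2 + e12; translating back:
Answer: 1 + 7i - 5/3*j + k


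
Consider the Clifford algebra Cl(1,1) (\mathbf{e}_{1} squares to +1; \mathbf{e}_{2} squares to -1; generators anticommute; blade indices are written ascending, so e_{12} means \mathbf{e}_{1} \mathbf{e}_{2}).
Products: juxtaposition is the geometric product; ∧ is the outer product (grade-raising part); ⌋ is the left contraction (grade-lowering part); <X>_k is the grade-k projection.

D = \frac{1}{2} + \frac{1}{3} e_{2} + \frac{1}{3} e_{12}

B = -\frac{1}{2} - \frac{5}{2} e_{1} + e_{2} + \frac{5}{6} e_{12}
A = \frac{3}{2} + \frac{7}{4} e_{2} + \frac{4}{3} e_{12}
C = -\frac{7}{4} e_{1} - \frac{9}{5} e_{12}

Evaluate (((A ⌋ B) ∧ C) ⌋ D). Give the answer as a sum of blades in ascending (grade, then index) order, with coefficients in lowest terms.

step 1: -\frac{25}{18} - \frac{55}{24} e_{1} + \frac{3}{2} e_{2} + \frac{5}{4} e_{12}
step 2: \frac{175}{72} e_{1} + \frac{41}{8} e_{12}
step 3: \frac{41}{24} + \frac{175}{216} e_{2}
Answer: \frac{41}{24} + \frac{175}{216} e_{2}


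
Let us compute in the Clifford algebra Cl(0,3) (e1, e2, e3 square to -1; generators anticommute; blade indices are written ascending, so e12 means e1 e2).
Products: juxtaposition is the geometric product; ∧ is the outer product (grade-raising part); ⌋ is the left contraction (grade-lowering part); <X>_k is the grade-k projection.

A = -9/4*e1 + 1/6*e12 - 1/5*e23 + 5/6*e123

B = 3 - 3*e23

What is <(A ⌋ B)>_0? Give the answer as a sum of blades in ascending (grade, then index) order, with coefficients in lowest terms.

step 1: -3/5
step 2: -3/5
Answer: -3/5


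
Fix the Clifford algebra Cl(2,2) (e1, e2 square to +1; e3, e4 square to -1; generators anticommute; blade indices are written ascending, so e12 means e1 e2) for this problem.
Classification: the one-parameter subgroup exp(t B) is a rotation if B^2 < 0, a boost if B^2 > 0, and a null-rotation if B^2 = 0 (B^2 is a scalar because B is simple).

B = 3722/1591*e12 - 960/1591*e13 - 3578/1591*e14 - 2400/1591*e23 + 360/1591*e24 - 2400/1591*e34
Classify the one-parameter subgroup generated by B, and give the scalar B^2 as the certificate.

B^2 term by term: the squares give (3722/1591)^2*(e12)^2 + (-960/1591)^2*(e13)^2 + (-3578/1591)^2*(e14)^2 + (-2400/1591)^2*(e23)^2 + (360/1591)^2*(e24)^2 + (-2400/1591)^2*(e34)^2 = 13853284/2531281*(-1) + 921600/2531281*(+1) + 12802084/2531281*(+1) + 5760000/2531281*(+1) + 129600/2531281*(+1) + 5760000/2531281*(-1) = 0 (each basis 2-blade squares to minus the product of its generators' squares); cross terms between blades sharing an index anticommute and cancel; the commuting (index-disjoint) pairs give grade-4 terms 2*c*c'*(blade product), which cancel blade by blade — e1234: -17865600/2531281 + 691200/2531281 + 17174400/2531281 = 0 — confirming B is simple. So B^2 = 0.
Answer: null-rotation, certificate B^2 = 0. Why this suffices: the scalar 0 survives any versor conjugation, so its sign alone determines the class however B is presented.


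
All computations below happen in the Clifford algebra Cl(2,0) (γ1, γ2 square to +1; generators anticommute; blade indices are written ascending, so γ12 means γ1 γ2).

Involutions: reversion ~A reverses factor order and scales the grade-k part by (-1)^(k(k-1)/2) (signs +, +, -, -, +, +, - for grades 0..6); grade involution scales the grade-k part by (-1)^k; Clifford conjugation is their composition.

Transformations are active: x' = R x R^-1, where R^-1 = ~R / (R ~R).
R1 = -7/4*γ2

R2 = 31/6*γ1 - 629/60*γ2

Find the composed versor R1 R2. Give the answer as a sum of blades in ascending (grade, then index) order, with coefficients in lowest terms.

Distribute over the terms of R1 (each basis-blade product reordered to ascending indices, repeated generators contracted through their squares):
(-7/4*γ2) R2 = 4403/240 + 217/24*γ12
Answer: 4403/240 + 217/24*γ12


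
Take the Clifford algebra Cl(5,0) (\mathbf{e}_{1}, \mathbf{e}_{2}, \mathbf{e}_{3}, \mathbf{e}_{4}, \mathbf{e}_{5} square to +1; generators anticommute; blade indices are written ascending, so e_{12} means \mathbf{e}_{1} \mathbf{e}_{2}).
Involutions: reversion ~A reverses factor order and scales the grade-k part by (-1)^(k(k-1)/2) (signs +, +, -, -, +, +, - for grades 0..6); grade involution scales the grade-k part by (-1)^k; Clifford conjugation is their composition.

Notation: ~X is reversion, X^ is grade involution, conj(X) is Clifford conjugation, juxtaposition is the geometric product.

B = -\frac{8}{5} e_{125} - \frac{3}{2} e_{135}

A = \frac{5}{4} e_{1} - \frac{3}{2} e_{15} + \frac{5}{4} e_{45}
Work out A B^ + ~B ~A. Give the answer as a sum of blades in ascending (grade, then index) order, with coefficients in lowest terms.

first term: -\frac{12}{5} e_{2} - \frac{9}{4} e_{3} + 2 e_{25} + \frac{15}{8} e_{35} + 2 e_{124} + \frac{15}{8} e_{134}
second term: \frac{12}{5} e_{2} + \frac{9}{4} e_{3} + 2 e_{25} + \frac{15}{8} e_{35} + 2 e_{124} + \frac{15}{8} e_{134}
Answer: 4 e_{25} + \frac{15}{4} e_{35} + 4 e_{124} + \frac{15}{4} e_{134}


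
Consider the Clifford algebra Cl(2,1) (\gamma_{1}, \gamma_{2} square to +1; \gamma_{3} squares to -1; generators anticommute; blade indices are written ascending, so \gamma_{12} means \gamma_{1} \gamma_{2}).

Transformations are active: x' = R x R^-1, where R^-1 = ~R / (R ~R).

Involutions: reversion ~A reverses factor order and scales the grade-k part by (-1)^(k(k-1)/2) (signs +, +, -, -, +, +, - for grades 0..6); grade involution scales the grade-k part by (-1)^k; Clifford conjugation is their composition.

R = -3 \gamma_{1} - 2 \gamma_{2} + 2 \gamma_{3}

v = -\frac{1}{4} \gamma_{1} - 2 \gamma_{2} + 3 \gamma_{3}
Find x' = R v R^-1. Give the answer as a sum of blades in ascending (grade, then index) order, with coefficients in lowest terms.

~R = -3 \gamma_{1} - 2 \gamma_{2} + 2 \gamma_{3}, and R ~R = 9, so R^-1 = ~R / (9).
R v = -\frac{5}{4} + \frac{11}{2} \gamma_{12} - \frac{17}{2} \gamma_{13} - 2 \gamma_{23}
Answer: \frac{13}{12} \gamma_{1} + \frac{23}{9} \gamma_{2} - \frac{32}{9} \gamma_{3}


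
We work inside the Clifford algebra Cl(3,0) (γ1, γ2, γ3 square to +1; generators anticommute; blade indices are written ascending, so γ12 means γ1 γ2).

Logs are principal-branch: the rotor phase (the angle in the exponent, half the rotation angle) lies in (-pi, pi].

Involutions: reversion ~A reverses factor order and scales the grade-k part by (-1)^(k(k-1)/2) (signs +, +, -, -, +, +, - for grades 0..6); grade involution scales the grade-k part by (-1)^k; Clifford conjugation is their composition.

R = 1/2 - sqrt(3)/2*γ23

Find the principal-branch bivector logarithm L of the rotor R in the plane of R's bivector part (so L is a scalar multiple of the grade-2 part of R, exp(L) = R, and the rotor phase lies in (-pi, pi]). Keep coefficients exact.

The scalar part of R is 1/2, so the principal-branch rotor phase is pinned; divide the bivector part by its sine to get the unit plane — L is the phase times that plane.
Concretely: cos(phase) = 1/2 gives phase = ±pi/3, and since phase/sin(phase) is even the sign is immaterial: L = (phase/sin(phase)) * <R>_2 = (2*sqrt(3)*pi/9) * <R>_2.
Answer: -pi/3*γ23


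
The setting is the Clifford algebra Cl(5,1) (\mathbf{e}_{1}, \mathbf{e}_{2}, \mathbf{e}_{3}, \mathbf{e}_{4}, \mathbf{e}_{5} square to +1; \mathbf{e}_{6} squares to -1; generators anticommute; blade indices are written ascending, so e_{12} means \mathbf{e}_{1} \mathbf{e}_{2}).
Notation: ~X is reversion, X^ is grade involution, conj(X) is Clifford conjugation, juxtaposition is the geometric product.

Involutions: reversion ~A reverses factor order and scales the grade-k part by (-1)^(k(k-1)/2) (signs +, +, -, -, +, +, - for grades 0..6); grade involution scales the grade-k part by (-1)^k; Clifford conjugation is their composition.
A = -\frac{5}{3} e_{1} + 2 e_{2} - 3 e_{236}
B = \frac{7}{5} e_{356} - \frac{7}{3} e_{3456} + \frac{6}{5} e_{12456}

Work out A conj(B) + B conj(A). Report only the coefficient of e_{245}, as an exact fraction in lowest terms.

first term: \frac{21}{5} e_{25} + 7 e_{245} + \frac{18}{5} e_{1345} - \frac{7}{3} e_{1356} + \frac{12}{5} e_{1456} + \frac{14}{5} e_{2356} + 2 e_{2456} + \frac{35}{9} e_{13456} - \frac{14}{3} e_{23456}
second term: -\frac{21}{5} e_{25} + 7 e_{245} + \frac{18}{5} e_{1345} - \frac{7}{3} e_{1356} + \frac{12}{5} e_{1456} + \frac{14}{5} e_{2356} + 2 e_{2456} - \frac{35}{9} e_{13456} + \frac{14}{3} e_{23456}
Answer: 14


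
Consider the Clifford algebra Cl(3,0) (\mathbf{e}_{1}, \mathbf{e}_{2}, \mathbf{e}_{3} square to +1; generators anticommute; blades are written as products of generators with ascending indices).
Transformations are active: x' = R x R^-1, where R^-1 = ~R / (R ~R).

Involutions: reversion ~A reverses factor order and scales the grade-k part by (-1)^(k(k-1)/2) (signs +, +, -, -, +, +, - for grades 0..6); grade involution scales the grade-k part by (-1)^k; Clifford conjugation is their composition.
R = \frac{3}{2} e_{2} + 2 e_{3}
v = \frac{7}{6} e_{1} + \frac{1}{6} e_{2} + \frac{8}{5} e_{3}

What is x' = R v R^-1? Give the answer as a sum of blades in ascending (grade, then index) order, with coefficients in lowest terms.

~R = \frac{3}{2} e_{2} + 2 e_{3}, and R ~R = \frac{25}{4}, so R^-1 = ~R / (\frac{25}{4}).
R v = \frac{69}{20} - \frac{7}{4} e_{1} e_{2} - \frac{7}{3} e_{1} e_{3} + \frac{31}{15} e_{2} e_{3}
Answer: -\frac{7}{6} e_{1} + \frac{1117}{750} e_{2} + \frac{76}{125} e_{3}


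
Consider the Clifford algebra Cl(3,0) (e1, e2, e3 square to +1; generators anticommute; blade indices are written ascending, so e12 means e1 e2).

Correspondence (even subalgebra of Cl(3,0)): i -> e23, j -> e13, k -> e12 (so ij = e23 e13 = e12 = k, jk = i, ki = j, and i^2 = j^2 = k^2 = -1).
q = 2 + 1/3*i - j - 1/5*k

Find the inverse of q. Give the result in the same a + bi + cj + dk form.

In blades: q = 2 - 1/5*e12 - e13 + 1/3*e23.
With qbar = 2 + 1/5*e12 + e13 - 1/3*e23 (scalar fixed, mapped units negated), q qbar = 1159/225 (the sum of squared coefficients), so q^-1 = qbar / (1159/225) = 450/1159 + 45/1159*e12 + 225/1159*e13 - 75/1159*e23; translating back:
Answer: 450/1159 - 75/1159*i + 225/1159*j + 45/1159*k


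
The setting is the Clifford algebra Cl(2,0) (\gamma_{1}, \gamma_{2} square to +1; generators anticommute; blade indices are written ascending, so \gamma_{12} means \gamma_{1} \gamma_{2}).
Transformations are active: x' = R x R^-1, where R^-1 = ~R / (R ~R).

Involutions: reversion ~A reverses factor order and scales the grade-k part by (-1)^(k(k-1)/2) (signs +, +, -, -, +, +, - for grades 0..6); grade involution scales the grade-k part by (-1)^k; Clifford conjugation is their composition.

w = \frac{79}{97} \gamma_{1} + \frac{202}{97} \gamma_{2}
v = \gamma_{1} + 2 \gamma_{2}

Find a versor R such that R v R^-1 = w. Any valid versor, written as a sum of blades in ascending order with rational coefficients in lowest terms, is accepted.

Key observation: q(v) = q(w) = 5 (sandwiches preserve the norm), so R = v + w = \frac{176}{97} \gamma_{1} + \frac{396}{97} \gamma_{2} works whenever it is invertible — the component of v along it is kept and (v - w)/2 reverses, sending v to w.
Answer: \frac{176}{97} \gamma_{1} + \frac{396}{97} \gamma_{2}


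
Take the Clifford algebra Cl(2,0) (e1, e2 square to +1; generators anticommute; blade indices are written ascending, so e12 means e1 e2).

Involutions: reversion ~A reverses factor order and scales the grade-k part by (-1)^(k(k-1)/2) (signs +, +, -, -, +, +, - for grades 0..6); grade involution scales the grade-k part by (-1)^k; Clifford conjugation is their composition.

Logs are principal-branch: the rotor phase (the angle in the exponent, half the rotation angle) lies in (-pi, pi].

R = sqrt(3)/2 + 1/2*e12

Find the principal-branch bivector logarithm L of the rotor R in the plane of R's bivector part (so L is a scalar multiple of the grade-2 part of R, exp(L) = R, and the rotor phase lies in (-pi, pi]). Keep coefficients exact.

The scalar part of R is sqrt(3)/2, which pins the rotor phase on the principal branch; dividing the bivector part by the sine of that phase recovers the unit plane, and L is the phase times that plane.
Concretely: cos(phase) = sqrt(3)/2 gives phase = ±pi/6, and since phase/sin(phase) is even the sign is immaterial: L = (phase/sin(phase)) * <R>_2 = (pi/3) * <R>_2.
Answer: pi/6*e12


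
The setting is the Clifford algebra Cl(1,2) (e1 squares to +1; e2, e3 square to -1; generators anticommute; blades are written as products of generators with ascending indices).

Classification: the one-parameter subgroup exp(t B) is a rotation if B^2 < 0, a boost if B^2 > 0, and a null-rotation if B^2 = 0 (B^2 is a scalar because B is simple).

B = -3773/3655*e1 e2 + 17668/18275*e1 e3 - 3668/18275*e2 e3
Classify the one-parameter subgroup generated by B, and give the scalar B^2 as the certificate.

B^2 term by term: the squares give (-3773/3655)^2*(e1 e2)^2 + (17668/18275)^2*(e1 e3)^2 + (-3668/18275)^2*(e2 e3)^2 = 14235529/13359025*(+1) + 312158224/333975625*(+1) + 13454224/333975625*(-1) = 49/25 (each basis 2-blade squares to minus the product of its generators' squares); cross terms between blades sharing an index anticommute and cancel. So B^2 = 49/25.
Answer: boost, certificate B^2 = 49/25. Note: conjugating B changes its blade decomposition but never the scalar B^2 = 49/25, whose sign settles the classification.


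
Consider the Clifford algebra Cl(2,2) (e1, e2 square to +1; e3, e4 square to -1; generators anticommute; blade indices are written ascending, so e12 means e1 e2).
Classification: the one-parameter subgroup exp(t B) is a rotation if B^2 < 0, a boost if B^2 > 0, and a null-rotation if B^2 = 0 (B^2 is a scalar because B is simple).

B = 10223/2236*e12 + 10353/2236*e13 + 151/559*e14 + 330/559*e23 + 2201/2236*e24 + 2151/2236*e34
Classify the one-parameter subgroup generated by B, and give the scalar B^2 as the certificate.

B^2 term by term: the squares give (10223/2236)^2*(e12)^2 + (10353/2236)^2*(e13)^2 + (151/559)^2*(e14)^2 + (330/559)^2*(e23)^2 + (2201/2236)^2*(e24)^2 + (2151/2236)^2*(e34)^2 = 104509729/4999696*(-1) + 107184609/4999696*(+1) + 22801/312481*(+1) + 108900/312481*(+1) + 4844401/4999696*(+1) + 4626801/4999696*(-1) = 1 (each basis 2-blade squares to minus the product of its generators' squares); cross terms between blades sharing an index anticommute and cancel; the commuting (index-disjoint) pairs give grade-4 terms 2*c*c'*(blade product), which cancel blade by blade — e1234: 21989673/2499848 - 22786953/2499848 + 99660/312481 = 0 — confirming B is simple. So B^2 = 1.
Answer: boost, certificate B^2 = 1. Note: conjugating B changes its blade decomposition but never the scalar B^2 = 1, whose sign settles the classification.


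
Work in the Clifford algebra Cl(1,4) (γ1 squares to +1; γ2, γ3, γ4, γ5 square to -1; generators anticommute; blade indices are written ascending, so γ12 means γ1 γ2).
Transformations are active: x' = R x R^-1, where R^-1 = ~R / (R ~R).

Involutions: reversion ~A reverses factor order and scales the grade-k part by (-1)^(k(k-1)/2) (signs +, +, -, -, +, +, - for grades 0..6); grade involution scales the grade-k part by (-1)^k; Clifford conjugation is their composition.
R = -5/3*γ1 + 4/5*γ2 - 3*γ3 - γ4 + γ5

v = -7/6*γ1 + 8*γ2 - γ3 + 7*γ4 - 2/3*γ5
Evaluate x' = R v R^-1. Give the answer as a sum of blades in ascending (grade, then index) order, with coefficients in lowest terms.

~R = -5/3*γ1 + 4/5*γ2 - 3*γ3 - γ4 + γ5, and R ~R = -1994/225, so R^-1 = ~R / (-1994/225).
R v = 19/90 - 62/5*γ12 - 11/6*γ13 - 77/6*γ14 + 41/18*γ15 + 116/5*γ23 + 68/5*γ24 - 128/15*γ25 - 22*γ34 + 3*γ35 - 19/3*γ45
Answer: 3727/2991*γ1 - 8014/997*γ2 + 2279/1994*γ3 - 13863/1994*γ4 + 3703/5982*γ5


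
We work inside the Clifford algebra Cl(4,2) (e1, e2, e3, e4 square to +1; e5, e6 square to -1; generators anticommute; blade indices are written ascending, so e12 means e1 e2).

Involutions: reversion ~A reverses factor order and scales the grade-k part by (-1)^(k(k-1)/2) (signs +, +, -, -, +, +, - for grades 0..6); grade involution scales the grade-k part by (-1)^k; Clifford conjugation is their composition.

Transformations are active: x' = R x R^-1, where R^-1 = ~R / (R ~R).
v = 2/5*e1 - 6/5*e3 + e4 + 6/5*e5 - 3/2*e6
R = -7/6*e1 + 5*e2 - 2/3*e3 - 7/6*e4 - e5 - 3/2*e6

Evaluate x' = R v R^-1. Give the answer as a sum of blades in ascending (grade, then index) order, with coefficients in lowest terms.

~R = -7/6*e1 + 5*e2 - 2/3*e3 - 7/6*e4 - e5 - 3/2*e6, and R ~R = 299/12, so R^-1 = ~R / (299/12).
R v = -113/60 - 2*e12 + 5/3*e13 - 7/10*e14 - e15 + 47/20*e16 - 6*e23 + 5*e24 + 6*e25 - 15/2*e26 - 31/15*e34 - 2*e35 - 4/5*e36 - 2/5*e45 + 13/4*e46 + 33/10*e56
Answer: -1003/4485*e1 - 226/299*e2 + 5834/4485*e3 - 3694/4485*e4 - 1568/1495*e5 + 5163/2990*e6


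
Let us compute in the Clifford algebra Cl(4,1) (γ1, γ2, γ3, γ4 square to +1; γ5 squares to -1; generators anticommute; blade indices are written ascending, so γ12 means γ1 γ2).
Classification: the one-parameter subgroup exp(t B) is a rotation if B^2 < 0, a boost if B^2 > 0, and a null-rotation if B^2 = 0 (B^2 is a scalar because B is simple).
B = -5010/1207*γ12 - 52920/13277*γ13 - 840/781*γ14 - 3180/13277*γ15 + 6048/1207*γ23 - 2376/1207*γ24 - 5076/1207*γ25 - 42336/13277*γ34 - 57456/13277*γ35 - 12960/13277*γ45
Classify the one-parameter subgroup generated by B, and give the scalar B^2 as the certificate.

B^2 term by term: the squares give (-5010/1207)^2*(γ12)^2 + (-52920/13277)^2*(γ13)^2 + (-840/781)^2*(γ14)^2 + (-3180/13277)^2*(γ15)^2 + (6048/1207)^2*(γ23)^2 + (-2376/1207)^2*(γ24)^2 + (-5076/1207)^2*(γ25)^2 + (-42336/13277)^2*(γ34)^2 + (-57456/13277)^2*(γ35)^2 + (-12960/13277)^2*(γ45)^2 = 25100100/1456849*(-1) + 2800526400/176278729*(-1) + 705600/609961*(-1) + 10112400/176278729*(+1) + 36578304/1456849*(-1) + 5645376/1456849*(-1) + 25765776/1456849*(+1) + 1792336896/176278729*(-1) + 3301191936/176278729*(+1) + 167961600/176278729*(+1) = -36 (each basis 2-blade squares to minus the product of its generators' squares); cross terms between blades sharing an index anticommute and cancel; the commuting (index-disjoint) pairs give grade-4 terms 2*c*c'*(blade product), which cancel blade by blade — γ1234: 424206720/16025339 - 22861440/1456849 - 10160640/942667 = 0; γ1235: 575709120/16025339 - 537243840/16025339 - 38465280/16025339 = 0; γ1245: 129859200/16025339 - 8527680/942667 + 1373760/1456849 = 0; γ1345: 1371686400/176278729 - 96526080/10369337 + 269256960/176278729 = 0; γ2345: -156764160/16025339 - 24820992/1456849 + 429795072/16025339 = 0 — confirming B is simple. So B^2 = -36.
Answer: rotation, certificate B^2 = -36. Because -36 is invariant under every versor sandwich, the classification follows from its sign alone.


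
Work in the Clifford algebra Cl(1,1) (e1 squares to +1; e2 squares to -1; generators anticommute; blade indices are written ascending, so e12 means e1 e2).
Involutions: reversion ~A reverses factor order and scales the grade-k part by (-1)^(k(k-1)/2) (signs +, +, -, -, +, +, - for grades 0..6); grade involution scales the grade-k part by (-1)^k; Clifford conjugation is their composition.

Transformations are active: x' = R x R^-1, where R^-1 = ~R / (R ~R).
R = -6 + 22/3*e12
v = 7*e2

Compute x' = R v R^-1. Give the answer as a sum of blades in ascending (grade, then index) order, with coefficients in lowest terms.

~R = -6 - 22/3*e12, and R ~R = -160/9, so R^-1 = ~R / (-160/9).
R v = -154/3*e1 - 42*e2
Answer: -693/20*e1 - 707/20*e2


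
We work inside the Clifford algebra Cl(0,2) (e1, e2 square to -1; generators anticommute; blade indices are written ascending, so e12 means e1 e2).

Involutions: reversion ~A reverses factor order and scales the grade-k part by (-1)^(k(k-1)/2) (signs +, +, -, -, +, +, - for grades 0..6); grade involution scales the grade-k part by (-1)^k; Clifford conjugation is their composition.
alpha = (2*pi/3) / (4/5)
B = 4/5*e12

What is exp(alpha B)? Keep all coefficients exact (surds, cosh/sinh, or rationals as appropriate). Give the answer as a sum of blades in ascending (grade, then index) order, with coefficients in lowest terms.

B^2 = (4/5)^2*(e12)^2 = 16/25*(-1) = -16/25 (a basis 2-blade squares to minus the product of its generators' squares).
B^2 = -16/25 — a negative square means the series sums to a rotation: l = 4/5, alpha*l = 2*pi/3, so exp(alpha B) = cos(2*pi/3) + (sin(2*pi/3)/(4/5))*B = -1/2 + (5*sqrt(3)/8)*B.
Answer: -1/2 + sqrt(3)/2*e12


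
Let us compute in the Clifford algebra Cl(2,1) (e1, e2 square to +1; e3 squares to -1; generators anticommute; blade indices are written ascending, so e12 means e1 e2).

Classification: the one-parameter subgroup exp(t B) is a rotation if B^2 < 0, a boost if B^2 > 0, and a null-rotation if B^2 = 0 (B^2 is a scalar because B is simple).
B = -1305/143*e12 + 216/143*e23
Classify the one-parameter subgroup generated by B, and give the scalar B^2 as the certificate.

B^2 term by term: the squares give (-1305/143)^2*(e12)^2 + (216/143)^2*(e23)^2 = 1703025/20449*(-1) + 46656/20449*(+1) = -81 (each basis 2-blade squares to minus the product of its generators' squares); cross terms between blades sharing an index anticommute and cancel. So B^2 = -81.
Answer: rotation, certificate B^2 = -81. Note: conjugating B changes its blade decomposition but never the scalar B^2 = -81, whose sign settles the classification.


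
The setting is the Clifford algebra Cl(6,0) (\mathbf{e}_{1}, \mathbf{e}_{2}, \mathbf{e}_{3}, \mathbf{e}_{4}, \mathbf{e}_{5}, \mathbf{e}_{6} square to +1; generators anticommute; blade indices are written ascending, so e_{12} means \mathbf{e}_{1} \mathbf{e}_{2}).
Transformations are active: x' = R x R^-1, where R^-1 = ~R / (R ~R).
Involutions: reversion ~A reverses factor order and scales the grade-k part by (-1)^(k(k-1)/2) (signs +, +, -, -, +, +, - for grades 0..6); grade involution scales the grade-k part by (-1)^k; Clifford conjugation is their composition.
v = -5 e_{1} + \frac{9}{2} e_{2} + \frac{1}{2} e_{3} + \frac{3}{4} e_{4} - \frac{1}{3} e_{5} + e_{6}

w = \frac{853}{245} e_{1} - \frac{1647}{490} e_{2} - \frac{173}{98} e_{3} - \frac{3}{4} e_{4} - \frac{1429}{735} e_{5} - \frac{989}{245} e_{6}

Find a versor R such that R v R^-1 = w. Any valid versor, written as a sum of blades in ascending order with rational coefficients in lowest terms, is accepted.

Take R = v + w = -\frac{372}{245} e_{1} + \frac{279}{245} e_{2} - \frac{62}{49} e_{3} - \frac{558}{245} e_{5} - \frac{744}{245} e_{6}. Because q(v) = q(w) = \frac{6793}{144}, conjugation by R sends v exactly to w.
Answer: -\frac{372}{245} e_{1} + \frac{279}{245} e_{2} - \frac{62}{49} e_{3} - \frac{558}{245} e_{5} - \frac{744}{245} e_{6}


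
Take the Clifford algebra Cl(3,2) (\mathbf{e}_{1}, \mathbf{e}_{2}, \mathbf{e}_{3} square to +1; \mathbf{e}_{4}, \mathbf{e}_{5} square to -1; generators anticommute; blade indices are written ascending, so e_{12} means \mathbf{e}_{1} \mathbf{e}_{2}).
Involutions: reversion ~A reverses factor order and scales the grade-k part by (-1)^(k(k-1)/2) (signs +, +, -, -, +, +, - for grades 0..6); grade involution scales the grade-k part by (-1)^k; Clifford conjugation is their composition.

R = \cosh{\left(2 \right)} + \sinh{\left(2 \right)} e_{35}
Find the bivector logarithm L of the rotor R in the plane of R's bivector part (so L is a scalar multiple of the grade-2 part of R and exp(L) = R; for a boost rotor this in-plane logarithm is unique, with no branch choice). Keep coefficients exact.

The scalar part of R is \cosh{\left(2 \right)}, so cosh pins the rapidity up to sign — the sign comes from the bivector part; dividing that part by sinh of the rapidity yields the plane, and the in-plane L = rapidity * plane is unique because the two sign choices cancel.
Concretely: cosh(rapidity) = \cosh{\left(2 \right)} gives rapidity = ±2, and since rapidity/sinh(rapidity) is even the sign is immaterial: L = (rapidity/sinh(rapidity)) * <R>_2 = (\frac{2}{\sinh{\left(2 \right)}}) * <R>_2.
Answer: 2 e_{35}


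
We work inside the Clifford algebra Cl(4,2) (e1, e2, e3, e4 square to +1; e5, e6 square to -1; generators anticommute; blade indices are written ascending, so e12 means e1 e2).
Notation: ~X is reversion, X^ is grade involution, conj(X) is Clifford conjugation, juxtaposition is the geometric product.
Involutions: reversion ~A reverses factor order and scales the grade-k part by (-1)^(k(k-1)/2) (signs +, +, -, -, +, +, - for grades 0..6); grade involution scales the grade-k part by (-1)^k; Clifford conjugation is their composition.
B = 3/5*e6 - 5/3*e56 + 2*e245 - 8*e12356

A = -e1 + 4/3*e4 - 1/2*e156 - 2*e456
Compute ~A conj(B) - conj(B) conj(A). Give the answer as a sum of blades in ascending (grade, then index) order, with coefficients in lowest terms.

first term: -5/6*e1 - 10/3*e4 + 3/10*e15 + 3/5*e16 - 4*e23 - 8/3*e25 - 4*e26 + 6/5*e45 - 4/5*e46 - 5/3*e156 + 20/9*e456 + 16*e1234 - 2*e1245 + e1246 - 8*e2356 - 32/3*e123456
second term: 5/6*e1 + 10/3*e4 - 3/10*e15 + 3/5*e16 + 4*e23 + 8/3*e25 - 4*e26 - 6/5*e45 - 4/5*e46 + 5/3*e156 - 20/9*e456 + 16*e1234 - 2*e1245 - e1246 + 8*e2356 - 32/3*e123456
Answer: -5/3*e1 - 20/3*e4 + 3/5*e15 - 8*e23 - 16/3*e25 + 12/5*e45 - 10/3*e156 + 40/9*e456 + 2*e1246 - 16*e2356


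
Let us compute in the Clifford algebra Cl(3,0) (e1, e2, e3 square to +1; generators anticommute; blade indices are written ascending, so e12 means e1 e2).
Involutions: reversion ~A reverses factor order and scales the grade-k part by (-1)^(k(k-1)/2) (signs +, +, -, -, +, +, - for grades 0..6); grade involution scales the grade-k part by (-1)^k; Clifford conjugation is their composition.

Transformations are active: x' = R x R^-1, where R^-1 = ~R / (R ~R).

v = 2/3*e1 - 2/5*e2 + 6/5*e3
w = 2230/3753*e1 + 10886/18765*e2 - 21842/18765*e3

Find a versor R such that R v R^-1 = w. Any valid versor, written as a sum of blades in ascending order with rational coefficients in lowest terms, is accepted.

Here q(v) = q(w) = 92/45; the classical choice R = v + w = 4732/3753*e1 + 676/3753*e2 + 676/18765*e3 then realises v -> w under the sandwich.
Answer: 4732/3753*e1 + 676/3753*e2 + 676/18765*e3


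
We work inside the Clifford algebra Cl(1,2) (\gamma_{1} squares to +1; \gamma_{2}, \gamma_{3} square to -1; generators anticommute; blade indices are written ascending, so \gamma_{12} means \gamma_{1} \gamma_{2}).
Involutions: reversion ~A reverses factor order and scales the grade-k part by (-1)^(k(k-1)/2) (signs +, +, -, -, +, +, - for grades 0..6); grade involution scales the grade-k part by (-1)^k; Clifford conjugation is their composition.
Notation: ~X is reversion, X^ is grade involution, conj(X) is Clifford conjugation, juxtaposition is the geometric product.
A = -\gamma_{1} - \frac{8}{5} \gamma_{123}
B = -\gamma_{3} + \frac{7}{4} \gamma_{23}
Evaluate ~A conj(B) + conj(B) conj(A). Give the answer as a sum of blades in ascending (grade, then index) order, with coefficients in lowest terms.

first term: \frac{14}{5} \gamma_{1} - \frac{8}{5} \gamma_{12} - \gamma_{13} + \frac{7}{4} \gamma_{123}
second term: -\frac{14}{5} \gamma_{1} + \frac{8}{5} \gamma_{12} - \gamma_{13} - \frac{7}{4} \gamma_{123}
Answer: -2 \gamma_{13}


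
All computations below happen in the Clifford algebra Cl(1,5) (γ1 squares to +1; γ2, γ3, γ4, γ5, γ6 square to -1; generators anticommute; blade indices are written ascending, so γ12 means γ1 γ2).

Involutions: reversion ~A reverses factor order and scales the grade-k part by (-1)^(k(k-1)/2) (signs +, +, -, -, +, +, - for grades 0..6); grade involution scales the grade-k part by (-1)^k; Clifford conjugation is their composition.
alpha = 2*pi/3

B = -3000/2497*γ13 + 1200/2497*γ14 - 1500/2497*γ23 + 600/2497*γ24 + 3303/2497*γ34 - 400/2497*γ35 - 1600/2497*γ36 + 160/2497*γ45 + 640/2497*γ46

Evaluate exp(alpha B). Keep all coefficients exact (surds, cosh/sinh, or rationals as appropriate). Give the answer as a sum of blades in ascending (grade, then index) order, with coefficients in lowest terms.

B^2 term by term: the squares give (-3000/2497)^2*(γ13)^2 + (1200/2497)^2*(γ14)^2 + (-1500/2497)^2*(γ23)^2 + (600/2497)^2*(γ24)^2 + (3303/2497)^2*(γ34)^2 + (-400/2497)^2*(γ35)^2 + (-1600/2497)^2*(γ36)^2 + (160/2497)^2*(γ45)^2 + (640/2497)^2*(γ46)^2 = 9000000/6235009*(+1) + 1440000/6235009*(+1) + 2250000/6235009*(-1) + 360000/6235009*(-1) + 10909809/6235009*(-1) + 160000/6235009*(-1) + 2560000/6235009*(-1) + 25600/6235009*(-1) + 409600/6235009*(-1) = -1 (each basis 2-blade squares to minus the product of its generators' squares); cross terms between blades sharing an index anticommute and cancel; the commuting (index-disjoint) pairs give grade-4 terms 2*c*c'*(blade product), which cancel blade by blade — γ1234: 3600000/6235009 - 3600000/6235009 = 0; γ1345: -960000/6235009 + 960000/6235009 = 0; γ1346: -3840000/6235009 + 3840000/6235009 = 0; γ2345: -480000/6235009 + 480000/6235009 = 0; γ2346: -1920000/6235009 + 1920000/6235009 = 0; γ3456: 512000/6235009 - 512000/6235009 = 0 — confirming B is simple. So B^2 = -1.
B^2 = -1 — a negative square means the series sums to a rotation: l = 1, alpha*l = 2*pi/3, so exp(alpha B) = cos(2*pi/3) + (sin(2*pi/3)/1)*B = -1/2 + (sqrt(3)/2)*B.
Answer: -1/2 - 1500*sqrt(3)/2497*γ13 + 600*sqrt(3)/2497*γ14 - 750*sqrt(3)/2497*γ23 + 300*sqrt(3)/2497*γ24 + 3303*sqrt(3)/4994*γ34 - 200*sqrt(3)/2497*γ35 - 800*sqrt(3)/2497*γ36 + 80*sqrt(3)/2497*γ45 + 320*sqrt(3)/2497*γ46
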